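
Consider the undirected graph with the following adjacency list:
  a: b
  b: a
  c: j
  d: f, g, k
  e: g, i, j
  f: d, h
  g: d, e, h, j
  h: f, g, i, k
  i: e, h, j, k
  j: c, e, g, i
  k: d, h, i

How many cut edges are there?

The edges on the cycle i-h-k-i are not bridges since each lies on that cycle.
But removing c-j disconnects c from j; removing a-b disconnects a from b — these are bridges.
That makes 2 bridges.

2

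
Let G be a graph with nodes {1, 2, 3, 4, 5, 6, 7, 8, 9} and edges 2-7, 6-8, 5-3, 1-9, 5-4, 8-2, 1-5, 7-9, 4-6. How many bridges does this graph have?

1

The edges on the cycle 1-5-4-6-8-2-7-9-1 are not bridges since each lies on that cycle.
But removing 3-5 disconnects 3 from 5 — this is a bridge.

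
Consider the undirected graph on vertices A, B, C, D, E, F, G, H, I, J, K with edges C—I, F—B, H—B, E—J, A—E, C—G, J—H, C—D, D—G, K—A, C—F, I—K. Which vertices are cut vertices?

Removing C increases the component count from 1 to 2, so C is a cut vertex.
By contrast removing I leaves 1 component; it is not a cut vertex. No other vertex is a cut vertex either.

C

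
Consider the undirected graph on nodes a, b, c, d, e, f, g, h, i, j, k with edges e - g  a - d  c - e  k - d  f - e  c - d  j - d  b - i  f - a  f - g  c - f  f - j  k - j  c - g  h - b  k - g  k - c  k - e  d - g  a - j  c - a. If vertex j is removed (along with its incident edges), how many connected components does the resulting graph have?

2

With j gone, the remaining components are: {b, h, i}; {a, c, d, e, f, g, k}.
That is 2 components.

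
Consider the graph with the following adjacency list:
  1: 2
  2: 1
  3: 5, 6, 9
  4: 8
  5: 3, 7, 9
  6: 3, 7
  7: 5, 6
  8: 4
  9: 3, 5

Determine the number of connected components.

3

Starting from 4 we can reach 4, 8. That is one component of size 2.
Starting from 1 we can reach 1, 2. That is one component of size 2.
Starting from 3 we can reach 3, 5, 6, 7, 9. That is one component of size 5.
Total: 3 components.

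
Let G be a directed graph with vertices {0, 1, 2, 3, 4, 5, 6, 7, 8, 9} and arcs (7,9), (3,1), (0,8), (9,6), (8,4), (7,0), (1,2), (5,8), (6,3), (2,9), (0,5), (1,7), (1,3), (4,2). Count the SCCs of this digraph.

{0, 1, 2, 3, 4, 5, 6, 7, 8, 9} are all mutually reachable — one SCC of size 10.
That gives 1 strongly connected component.

1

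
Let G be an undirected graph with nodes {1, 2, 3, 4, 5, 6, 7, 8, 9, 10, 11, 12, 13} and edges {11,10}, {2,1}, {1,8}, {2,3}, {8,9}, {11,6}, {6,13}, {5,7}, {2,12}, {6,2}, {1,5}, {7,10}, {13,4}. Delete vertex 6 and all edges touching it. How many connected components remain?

2

With 6 gone, the remaining components are: {4, 13}; {1, 2, 3, 5, 7, 8, 9, 10, 11, 12}.
That is 2 components.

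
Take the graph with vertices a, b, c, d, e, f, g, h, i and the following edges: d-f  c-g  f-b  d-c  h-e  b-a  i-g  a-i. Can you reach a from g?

From g we can reach a, b, c, d, f, g, i, which includes a.

Yes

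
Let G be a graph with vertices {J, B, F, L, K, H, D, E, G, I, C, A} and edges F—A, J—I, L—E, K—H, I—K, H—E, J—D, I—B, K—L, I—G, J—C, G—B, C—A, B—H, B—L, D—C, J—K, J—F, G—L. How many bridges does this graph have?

0

The edges on the cycle J-D-C-J are not bridges since each lies on that cycle.
Every edge lies on some cycle, so there are no bridges.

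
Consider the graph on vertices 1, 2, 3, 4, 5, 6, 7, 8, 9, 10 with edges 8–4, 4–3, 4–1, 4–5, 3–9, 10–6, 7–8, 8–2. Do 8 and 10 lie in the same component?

The component containing 8 is {1, 2, 3, 4, 5, 7, 8, 9}, and 10 is not in it.

No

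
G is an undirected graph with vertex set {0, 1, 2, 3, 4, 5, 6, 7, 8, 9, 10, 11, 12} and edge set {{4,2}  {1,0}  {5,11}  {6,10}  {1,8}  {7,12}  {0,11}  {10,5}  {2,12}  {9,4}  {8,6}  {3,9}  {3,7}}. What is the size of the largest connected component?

Starting from 2 we can reach 2, 3, 4, 7, 9, 12. That is one component of size 6.
Starting from 0 we can reach 0, 1, 5, 6, 8, 10, 11. That is one component of size 7.
The largest has 7 vertices.

7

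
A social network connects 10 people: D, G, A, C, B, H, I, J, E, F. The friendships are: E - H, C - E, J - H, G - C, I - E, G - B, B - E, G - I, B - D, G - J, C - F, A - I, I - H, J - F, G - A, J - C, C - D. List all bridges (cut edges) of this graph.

The edges on the cycle G-A-I-E-C-G are not bridges since each lies on that cycle.
Every edge lies on some cycle, so there are no bridges.

none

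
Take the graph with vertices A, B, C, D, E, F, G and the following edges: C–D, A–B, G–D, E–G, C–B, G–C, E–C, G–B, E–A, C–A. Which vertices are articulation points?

none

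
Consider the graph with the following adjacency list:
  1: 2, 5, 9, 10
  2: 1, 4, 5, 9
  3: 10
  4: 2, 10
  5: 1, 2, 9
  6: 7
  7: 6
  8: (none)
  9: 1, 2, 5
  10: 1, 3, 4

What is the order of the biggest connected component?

8 is isolated — a component by itself.
Starting from 6 we can reach 6, 7. That is one component of size 2.
Starting from 1 we can reach 1, 2, 3, 4, 5, 9, 10. That is one component of size 7.
The largest has 7 vertices.

7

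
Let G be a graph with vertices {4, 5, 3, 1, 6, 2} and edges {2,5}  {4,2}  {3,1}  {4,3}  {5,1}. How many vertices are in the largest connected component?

5

6 is isolated — a component by itself.
Starting from 1 we can reach 1, 2, 3, 4, 5. That is one component of size 5.
The largest has 5 vertices.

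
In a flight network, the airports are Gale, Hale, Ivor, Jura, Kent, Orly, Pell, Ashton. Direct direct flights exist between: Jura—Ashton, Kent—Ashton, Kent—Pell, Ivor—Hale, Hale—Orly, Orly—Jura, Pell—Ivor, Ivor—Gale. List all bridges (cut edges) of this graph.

Gale-Ivor

The edges on the cycle Kent-Pell-Ivor-Hale-Orly-Jura-Ashton-Kent are not bridges since each lies on that cycle.
But removing Ivor—Gale disconnects Ivor from Gale — this is a bridge.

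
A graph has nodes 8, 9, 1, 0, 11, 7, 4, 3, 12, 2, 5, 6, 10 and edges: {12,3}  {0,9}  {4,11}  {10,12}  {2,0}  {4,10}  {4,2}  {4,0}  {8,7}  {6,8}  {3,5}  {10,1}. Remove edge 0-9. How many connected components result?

3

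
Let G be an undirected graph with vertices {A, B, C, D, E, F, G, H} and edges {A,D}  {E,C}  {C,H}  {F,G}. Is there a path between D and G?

The component containing D is {A, D}, and G is not in it.

No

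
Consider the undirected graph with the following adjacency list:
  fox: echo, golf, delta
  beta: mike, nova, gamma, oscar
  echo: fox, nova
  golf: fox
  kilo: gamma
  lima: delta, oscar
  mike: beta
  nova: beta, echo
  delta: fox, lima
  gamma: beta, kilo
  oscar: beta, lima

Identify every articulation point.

fox, beta, gamma

Removing fox increases the component count from 1 to 2, so fox is a cut vertex.
Removing beta increases the component count from 1 to 3, so beta is a cut vertex.
Removing gamma increases the component count from 1 to 2, so gamma is a cut vertex.
By contrast removing kilo leaves 1 component; it is not a cut vertex. No other vertex is a cut vertex either.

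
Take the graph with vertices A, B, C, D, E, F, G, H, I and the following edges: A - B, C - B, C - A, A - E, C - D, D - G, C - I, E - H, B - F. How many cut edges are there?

6

The edges on the cycle C-A-B-C are not bridges since each lies on that cycle.
But removing A - E disconnects A from E; removing E - H disconnects E from H; removing C - I disconnects C from I; removing C - D disconnects C from D — these are bridges.
In total 6 edges are bridges.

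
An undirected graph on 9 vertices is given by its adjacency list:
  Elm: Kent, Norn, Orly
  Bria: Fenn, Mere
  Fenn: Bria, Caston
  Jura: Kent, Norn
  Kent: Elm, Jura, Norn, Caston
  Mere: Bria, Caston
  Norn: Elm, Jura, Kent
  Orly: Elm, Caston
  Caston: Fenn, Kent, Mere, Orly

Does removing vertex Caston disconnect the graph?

Deleting Caston raises the number of components from 1 to 2, so Caston is a cut vertex.

Yes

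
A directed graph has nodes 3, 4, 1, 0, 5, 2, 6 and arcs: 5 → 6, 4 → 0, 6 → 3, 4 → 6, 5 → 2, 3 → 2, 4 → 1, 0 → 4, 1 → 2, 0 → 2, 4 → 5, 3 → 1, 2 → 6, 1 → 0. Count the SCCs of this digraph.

1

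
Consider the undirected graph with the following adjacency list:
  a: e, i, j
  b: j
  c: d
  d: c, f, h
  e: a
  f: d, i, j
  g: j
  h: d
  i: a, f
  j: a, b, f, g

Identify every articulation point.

Removing a increases the component count from 1 to 2, so a is a cut vertex.
Removing d increases the component count from 1 to 3, so d is a cut vertex.
Removing f increases the component count from 1 to 2, so f is a cut vertex.
Likewise j is a cut vertex.
By contrast removing c leaves 1 component; it is not a cut vertex. No other vertex is a cut vertex either.

a, d, f, j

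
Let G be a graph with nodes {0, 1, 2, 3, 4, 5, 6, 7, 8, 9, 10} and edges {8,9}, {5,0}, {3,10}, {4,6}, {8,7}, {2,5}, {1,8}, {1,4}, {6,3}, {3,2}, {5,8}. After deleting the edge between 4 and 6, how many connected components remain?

1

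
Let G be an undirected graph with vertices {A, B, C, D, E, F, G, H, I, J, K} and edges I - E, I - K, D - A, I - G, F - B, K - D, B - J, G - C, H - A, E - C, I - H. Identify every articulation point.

B, I

Removing B increases the component count from 2 to 3, so B is a cut vertex.
Removing I increases the component count from 2 to 3, so I is a cut vertex.
By contrast removing F leaves 2 components; it is not a cut vertex. No other vertex is a cut vertex either.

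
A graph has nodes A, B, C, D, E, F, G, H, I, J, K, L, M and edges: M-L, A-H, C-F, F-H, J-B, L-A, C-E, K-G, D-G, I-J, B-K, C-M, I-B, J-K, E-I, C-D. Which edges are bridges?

none

The edges on the cycle C-M-L-A-H-F-C are not bridges since each lies on that cycle.
Every edge lies on some cycle, so there are no bridges.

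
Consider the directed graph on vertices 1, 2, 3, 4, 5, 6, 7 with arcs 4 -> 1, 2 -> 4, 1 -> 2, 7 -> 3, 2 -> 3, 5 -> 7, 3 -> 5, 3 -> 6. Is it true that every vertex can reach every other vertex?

No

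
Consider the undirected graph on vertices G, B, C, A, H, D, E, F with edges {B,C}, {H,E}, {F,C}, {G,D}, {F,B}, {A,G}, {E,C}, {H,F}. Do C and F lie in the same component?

Yes

From C we can reach B, C, E, F, H, which includes F.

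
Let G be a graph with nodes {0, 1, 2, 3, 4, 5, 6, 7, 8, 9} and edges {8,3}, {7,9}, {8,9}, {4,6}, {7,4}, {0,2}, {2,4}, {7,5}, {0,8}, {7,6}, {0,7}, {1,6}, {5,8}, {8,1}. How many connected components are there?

1

Starting from 0 we can reach 0, 1, 2, 3, 4, 5, 6, 7, 8, 9. That is one component of size 10.
Total: 1 component.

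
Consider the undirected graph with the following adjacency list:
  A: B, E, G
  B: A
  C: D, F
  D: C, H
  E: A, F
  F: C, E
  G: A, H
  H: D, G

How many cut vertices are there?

Removing A increases the component count from 1 to 2, so A is a cut vertex.
By contrast removing G leaves 1 component; it is not a cut vertex. No other vertex is a cut vertex either.

1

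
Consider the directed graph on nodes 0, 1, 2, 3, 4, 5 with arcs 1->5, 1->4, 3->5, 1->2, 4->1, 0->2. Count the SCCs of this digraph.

5

{1, 4} are all mutually reachable — one SCC of size 2.
{3} is an SCC by itself.
{2} is an SCC by itself.
{0} is an SCC by itself.
{5} is an SCC by itself.
That gives 5 strongly connected components.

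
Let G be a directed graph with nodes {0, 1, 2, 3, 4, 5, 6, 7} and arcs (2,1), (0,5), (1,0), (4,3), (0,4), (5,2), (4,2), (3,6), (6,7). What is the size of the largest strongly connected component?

{0, 1, 2, 4, 5} are all mutually reachable — one SCC of size 5.
{6} is an SCC by itself.
{7} is an SCC by itself.
{3} is an SCC by itself.
The largest has 5 vertices.

5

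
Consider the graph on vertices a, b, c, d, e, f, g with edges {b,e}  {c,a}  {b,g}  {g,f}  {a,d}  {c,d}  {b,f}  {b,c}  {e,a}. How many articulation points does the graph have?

1

Removing b increases the component count from 1 to 2, so b is a cut vertex.
By contrast removing d leaves 1 component; it is not a cut vertex. No other vertex is a cut vertex either.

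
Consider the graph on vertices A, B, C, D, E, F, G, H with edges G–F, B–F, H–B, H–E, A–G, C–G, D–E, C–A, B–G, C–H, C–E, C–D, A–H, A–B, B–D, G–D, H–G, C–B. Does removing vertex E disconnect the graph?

No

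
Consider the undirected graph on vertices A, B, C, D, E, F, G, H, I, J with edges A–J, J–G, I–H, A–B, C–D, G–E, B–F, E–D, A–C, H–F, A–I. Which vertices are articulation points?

Removing A increases the component count from 1 to 2, so A is a cut vertex.
By contrast removing F leaves 1 component; it is not a cut vertex. No other vertex is a cut vertex either.

A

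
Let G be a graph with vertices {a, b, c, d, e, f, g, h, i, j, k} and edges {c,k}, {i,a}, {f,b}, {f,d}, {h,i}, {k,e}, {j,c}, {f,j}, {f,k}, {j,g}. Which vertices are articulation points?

Removing f increases the component count from 2 to 4, so f is a cut vertex.
Removing i increases the component count from 2 to 3, so i is a cut vertex.
Removing j increases the component count from 2 to 3, so j is a cut vertex.
Likewise k is a cut vertex.
By contrast removing c leaves 2 components; it is not a cut vertex. No other vertex is a cut vertex either.

f, i, j, k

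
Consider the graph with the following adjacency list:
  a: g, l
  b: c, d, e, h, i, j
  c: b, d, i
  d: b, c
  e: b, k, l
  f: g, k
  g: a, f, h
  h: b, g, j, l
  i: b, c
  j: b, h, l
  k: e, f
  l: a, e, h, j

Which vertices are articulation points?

b

Removing b increases the component count from 1 to 2, so b is a cut vertex.
By contrast removing i leaves 1 component; it is not a cut vertex. No other vertex is a cut vertex either.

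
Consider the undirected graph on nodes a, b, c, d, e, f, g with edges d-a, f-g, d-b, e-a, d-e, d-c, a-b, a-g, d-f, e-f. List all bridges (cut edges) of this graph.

c-d

The edges on the cycle e-a-g-f-e are not bridges since each lies on that cycle.
But removing d-c disconnects d from c — this is a bridge.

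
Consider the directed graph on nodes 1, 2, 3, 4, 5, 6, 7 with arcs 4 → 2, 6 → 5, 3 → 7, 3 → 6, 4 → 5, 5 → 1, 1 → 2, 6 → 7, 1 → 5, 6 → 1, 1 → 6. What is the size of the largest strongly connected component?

{1, 5, 6} are all mutually reachable — one SCC of size 3.
{7} is an SCC by itself.
{3} is an SCC by itself.
{4} is an SCC by itself.
{2} is an SCC by itself.
The largest has 3 vertices.

3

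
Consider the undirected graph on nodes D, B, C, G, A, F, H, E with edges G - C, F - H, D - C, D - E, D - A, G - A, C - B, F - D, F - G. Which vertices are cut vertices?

Removing C increases the component count from 1 to 2, so C is a cut vertex.
Removing D increases the component count from 1 to 2, so D is a cut vertex.
Removing F increases the component count from 1 to 2, so F is a cut vertex.
By contrast removing B leaves 1 component; it is not a cut vertex. No other vertex is a cut vertex either.

C, D, F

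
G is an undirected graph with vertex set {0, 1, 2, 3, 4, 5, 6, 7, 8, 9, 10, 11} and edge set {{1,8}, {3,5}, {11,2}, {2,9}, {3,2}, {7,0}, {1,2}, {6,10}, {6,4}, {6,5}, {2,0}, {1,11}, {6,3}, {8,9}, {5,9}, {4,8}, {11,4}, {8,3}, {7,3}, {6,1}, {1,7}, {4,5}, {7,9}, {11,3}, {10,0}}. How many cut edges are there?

0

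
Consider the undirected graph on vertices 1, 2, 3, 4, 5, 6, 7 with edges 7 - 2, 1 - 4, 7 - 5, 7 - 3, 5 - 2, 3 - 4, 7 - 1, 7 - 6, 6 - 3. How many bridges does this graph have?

0

The edges on the cycle 7-5-2-7 are not bridges since each lies on that cycle.
Every edge lies on some cycle, so there are no bridges.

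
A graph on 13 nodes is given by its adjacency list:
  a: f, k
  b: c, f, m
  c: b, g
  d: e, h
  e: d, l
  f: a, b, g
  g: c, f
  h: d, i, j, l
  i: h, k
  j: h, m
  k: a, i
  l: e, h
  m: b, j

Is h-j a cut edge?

No

After removing h-j, the path h-i-k-a-f-b-m-j still connects them, so the edge is not a bridge.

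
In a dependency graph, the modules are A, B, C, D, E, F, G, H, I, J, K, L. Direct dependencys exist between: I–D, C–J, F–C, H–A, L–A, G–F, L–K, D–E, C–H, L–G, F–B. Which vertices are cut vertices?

Removing C increases the component count from 2 to 3, so C is a cut vertex.
Removing D increases the component count from 2 to 3, so D is a cut vertex.
Removing F increases the component count from 2 to 3, so F is a cut vertex.
Likewise L is a cut vertex.
By contrast removing A leaves 2 components; it is not a cut vertex. No other vertex is a cut vertex either.

C, D, F, L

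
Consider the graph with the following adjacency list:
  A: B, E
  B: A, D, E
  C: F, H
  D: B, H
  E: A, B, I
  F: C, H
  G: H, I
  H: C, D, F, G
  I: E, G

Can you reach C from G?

From G we can reach A, B, C, D, E, F, G, H, I, which includes C.

Yes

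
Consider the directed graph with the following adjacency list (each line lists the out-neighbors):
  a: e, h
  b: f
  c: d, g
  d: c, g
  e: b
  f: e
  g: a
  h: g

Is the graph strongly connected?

No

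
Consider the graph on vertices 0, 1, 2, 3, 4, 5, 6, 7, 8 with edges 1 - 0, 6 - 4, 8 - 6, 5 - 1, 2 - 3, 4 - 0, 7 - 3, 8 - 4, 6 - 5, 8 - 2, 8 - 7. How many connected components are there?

Starting from 0 we can reach 0, 1, 2, 3, 4, 5, 6, 7, 8. That is one component of size 9.
Total: 1 component.

1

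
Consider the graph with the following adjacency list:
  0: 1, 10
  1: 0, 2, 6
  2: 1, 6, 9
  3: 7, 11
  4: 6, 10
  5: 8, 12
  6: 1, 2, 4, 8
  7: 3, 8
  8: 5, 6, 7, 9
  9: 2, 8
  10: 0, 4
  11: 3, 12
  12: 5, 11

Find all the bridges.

The edges on the cycle 8-7-3-11-12-5-8 are not bridges since each lies on that cycle.
Every edge lies on some cycle, so there are no bridges.

none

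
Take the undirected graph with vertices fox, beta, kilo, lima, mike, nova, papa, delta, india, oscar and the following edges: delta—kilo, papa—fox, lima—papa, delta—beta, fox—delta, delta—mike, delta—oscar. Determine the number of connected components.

3

india is isolated — a component by itself.
nova is isolated — a component by itself.
Starting from fox we can reach fox, beta, kilo, lima, mike, papa, delta, oscar. That is one component of size 8.
Total: 3 components.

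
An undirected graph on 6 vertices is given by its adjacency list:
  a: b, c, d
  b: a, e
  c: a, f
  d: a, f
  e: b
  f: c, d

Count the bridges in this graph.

The edges on the cycle a-d-f-c-a are not bridges since each lies on that cycle.
But removing b-e disconnects b from e; removing a-b disconnects a from b — these are bridges.
That makes 2 bridges.

2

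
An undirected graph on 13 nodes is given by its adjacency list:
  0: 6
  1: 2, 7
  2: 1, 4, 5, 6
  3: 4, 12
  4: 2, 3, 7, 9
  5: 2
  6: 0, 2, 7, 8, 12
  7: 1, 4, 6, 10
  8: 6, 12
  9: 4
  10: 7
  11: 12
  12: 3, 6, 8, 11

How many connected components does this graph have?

Starting from 0 we can reach 0, 1, 2, 3, 4, 5, 6, 7, 8, 9, 10, 11, 12. That is one component of size 13.
Total: 1 component.

1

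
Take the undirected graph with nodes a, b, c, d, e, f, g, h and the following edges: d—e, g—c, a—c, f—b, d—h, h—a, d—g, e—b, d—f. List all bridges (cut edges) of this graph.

The edges on the cycle d-f-b-e-d are not bridges since each lies on that cycle.
Every edge lies on some cycle, so there are no bridges.

none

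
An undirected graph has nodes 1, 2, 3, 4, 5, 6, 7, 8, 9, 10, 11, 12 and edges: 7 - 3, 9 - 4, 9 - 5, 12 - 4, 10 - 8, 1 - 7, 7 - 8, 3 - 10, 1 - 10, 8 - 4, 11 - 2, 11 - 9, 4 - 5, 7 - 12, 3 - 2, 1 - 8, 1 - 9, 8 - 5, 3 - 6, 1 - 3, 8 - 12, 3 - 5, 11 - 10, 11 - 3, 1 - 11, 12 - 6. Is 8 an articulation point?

Deleting 8 leaves 1 component (was 1) (its neighbors 1, 4, 5, 7, 10, 12 remain connected to each other), so 8 is not a cut vertex.

No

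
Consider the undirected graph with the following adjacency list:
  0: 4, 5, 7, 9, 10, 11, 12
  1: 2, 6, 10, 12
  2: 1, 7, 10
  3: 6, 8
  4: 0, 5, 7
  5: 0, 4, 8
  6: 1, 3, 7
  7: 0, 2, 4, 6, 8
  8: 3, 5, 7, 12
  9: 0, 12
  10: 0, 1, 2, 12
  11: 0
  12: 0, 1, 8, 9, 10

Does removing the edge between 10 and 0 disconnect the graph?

No

After removing 10-0, the path 10-12-0 still connects them, so the edge is not a bridge.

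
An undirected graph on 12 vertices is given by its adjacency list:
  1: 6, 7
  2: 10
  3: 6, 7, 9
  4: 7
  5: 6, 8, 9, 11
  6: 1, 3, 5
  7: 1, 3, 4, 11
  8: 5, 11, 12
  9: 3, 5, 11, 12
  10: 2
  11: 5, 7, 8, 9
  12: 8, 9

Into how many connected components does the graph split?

Starting from 2 we can reach 2, 10. That is one component of size 2.
Starting from 1 we can reach 1, 3, 4, 5, 6, 7, 8, 9, 11, 12. That is one component of size 10.
Total: 2 components.

2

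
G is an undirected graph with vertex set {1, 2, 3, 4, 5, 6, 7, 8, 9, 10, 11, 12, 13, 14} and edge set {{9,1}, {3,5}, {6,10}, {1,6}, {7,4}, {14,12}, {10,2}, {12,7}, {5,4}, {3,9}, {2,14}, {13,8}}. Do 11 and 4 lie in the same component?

The component containing 11 is {11}, and 4 is not in it.

No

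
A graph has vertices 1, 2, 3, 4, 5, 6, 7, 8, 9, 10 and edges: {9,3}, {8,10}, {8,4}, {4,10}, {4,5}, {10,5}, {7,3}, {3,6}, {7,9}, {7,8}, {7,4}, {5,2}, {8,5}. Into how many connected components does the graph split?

1 is isolated — a component by itself.
Starting from 2 we can reach 2, 3, 4, 5, 6, 7, 8, 9, 10. That is one component of size 9.
Total: 2 components.

2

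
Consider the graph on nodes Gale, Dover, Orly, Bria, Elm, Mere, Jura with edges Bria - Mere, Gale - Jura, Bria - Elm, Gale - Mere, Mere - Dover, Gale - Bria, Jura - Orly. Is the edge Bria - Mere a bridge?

After removing Bria - Mere, the path Bria-Gale-Mere still connects them, so the edge is not a bridge.

No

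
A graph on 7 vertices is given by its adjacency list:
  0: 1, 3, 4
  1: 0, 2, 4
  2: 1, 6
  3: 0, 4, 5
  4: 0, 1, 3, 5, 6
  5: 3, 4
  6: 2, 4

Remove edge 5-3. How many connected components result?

1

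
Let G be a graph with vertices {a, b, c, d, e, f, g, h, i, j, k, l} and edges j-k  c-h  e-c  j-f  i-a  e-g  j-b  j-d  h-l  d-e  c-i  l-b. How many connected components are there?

Starting from a we can reach a, b, c, d, e, f, g, h, i, j, k, l. That is one component of size 12.
Total: 1 component.

1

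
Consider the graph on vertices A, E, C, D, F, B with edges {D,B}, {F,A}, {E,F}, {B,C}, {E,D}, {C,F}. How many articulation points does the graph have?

1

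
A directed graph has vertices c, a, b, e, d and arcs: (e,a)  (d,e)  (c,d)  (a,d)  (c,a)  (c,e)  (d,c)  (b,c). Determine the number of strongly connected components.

{a, c, d, e} are all mutually reachable — one SCC of size 4.
{b} is an SCC by itself.
That gives 2 strongly connected components.

2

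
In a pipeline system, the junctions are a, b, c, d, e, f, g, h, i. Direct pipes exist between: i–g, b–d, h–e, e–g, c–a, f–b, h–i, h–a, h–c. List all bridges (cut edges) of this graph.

b-d, b-f

The edges on the cycle h-c-a-h are not bridges since each lies on that cycle.
But removing f–b disconnects f from b; removing d–b disconnects d from b — these are bridges.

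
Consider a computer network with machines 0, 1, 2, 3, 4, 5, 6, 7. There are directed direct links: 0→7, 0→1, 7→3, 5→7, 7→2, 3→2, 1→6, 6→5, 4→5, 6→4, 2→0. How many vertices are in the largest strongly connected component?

{0, 1, 2, 3, 4, 5, 6, 7} are all mutually reachable — one SCC of size 8.
The largest has 8 vertices.

8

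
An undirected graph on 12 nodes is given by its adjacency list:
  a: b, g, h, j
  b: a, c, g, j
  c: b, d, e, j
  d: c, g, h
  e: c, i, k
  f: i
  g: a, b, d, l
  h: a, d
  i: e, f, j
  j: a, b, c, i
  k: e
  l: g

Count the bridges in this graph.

3

The edges on the cycle j-i-e-c-j are not bridges since each lies on that cycle.
But removing k-e disconnects k from e; removing l-g disconnects l from g; removing f-i disconnects f from i — these are bridges.
That makes 3 bridges.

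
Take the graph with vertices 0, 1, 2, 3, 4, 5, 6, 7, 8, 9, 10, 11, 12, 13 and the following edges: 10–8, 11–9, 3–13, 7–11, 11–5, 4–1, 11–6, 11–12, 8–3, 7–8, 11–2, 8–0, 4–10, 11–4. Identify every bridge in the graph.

The edges on the cycle 7-11-4-10-8-7 are not bridges since each lies on that cycle.
But removing 11–12 disconnects 11 from 12; removing 11–5 disconnects 11 from 5; removing 4–1 disconnects 4 from 1; removing 8–3 disconnects 8 from 3 — these are bridges.
In total 9 edges are bridges.

0-8, 1-4, 11-12, 11-2, 11-5, 11-6, 11-9, 13-3, 3-8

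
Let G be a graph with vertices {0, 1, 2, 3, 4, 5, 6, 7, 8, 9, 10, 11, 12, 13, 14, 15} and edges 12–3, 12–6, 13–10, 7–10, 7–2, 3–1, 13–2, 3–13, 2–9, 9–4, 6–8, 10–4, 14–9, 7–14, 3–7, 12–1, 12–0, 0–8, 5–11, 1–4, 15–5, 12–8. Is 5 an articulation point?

Yes

Deleting 5 raises the number of components from 2 to 3, so 5 is a cut vertex.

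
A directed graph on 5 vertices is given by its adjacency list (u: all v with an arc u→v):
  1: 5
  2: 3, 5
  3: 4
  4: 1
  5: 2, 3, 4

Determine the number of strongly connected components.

{1, 2, 3, 4, 5} are all mutually reachable — one SCC of size 5.
That gives 1 strongly connected component.

1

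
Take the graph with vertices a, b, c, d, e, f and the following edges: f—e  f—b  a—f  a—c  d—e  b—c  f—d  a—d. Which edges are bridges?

The edges on the cycle a-f-b-c-a are not bridges since each lies on that cycle.
Every edge lies on some cycle, so there are no bridges.

none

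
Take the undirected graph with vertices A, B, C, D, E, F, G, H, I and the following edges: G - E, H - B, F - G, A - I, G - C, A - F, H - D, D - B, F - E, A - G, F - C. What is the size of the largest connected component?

6

Starting from B we can reach B, D, H. That is one component of size 3.
Starting from A we can reach A, C, E, F, G, I. That is one component of size 6.
The largest has 6 vertices.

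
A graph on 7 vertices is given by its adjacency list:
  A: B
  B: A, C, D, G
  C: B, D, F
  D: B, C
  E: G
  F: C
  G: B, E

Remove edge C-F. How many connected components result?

2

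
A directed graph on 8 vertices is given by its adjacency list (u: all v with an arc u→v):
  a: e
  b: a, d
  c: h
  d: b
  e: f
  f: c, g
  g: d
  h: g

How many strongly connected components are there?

{a, b, c, d, e, f, g, h} are all mutually reachable — one SCC of size 8.
That gives 1 strongly connected component.

1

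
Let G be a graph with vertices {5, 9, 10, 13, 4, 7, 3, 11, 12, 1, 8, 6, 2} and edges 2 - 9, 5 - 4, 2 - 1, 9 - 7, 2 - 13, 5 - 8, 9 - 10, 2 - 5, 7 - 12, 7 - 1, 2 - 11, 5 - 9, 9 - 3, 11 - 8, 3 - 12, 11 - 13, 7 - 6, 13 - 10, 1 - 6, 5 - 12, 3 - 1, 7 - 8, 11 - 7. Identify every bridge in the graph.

4-5

The edges on the cycle 2-11-13-10-9-5-2 are not bridges since each lies on that cycle.
But removing 5 - 4 disconnects 5 from 4 — this is a bridge.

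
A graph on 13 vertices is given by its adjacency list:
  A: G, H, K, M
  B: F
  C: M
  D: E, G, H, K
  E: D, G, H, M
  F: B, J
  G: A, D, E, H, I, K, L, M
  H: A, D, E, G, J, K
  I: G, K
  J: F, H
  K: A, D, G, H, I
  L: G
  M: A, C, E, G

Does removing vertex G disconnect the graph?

Yes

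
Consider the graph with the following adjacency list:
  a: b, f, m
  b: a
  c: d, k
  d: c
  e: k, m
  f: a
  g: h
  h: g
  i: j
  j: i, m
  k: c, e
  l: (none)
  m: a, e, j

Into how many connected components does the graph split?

l is isolated — a component by itself.
Starting from g we can reach g, h. That is one component of size 2.
Starting from a we can reach a, b, c, d, e, f, i, j, k, m. That is one component of size 10.
Total: 3 components.

3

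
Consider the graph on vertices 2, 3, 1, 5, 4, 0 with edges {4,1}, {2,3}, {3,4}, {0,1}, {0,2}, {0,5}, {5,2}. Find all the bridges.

none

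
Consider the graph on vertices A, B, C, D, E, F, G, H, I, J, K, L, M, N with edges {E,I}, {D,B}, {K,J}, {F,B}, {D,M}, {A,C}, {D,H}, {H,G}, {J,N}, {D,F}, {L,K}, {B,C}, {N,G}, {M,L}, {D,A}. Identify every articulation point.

D

Removing D increases the component count from 2 to 3, so D is a cut vertex.
By contrast removing C leaves 2 components; it is not a cut vertex. No other vertex is a cut vertex either.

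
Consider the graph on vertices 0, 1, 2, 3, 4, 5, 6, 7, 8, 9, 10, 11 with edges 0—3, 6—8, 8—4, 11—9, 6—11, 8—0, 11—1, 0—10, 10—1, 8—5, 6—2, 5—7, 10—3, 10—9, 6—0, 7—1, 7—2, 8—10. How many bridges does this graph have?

1

The edges on the cycle 8-5-7-1-10-0-8 are not bridges since each lies on that cycle.
But removing 4—8 disconnects 4 from 8 — this is a bridge.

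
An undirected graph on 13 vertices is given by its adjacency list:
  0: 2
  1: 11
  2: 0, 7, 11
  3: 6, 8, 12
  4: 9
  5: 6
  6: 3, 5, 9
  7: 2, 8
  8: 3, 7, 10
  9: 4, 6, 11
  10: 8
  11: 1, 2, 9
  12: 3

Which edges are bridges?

0-2, 1-11, 10-8, 12-3, 4-9, 5-6

The edges on the cycle 3-6-9-11-2-7-8-3 are not bridges since each lies on that cycle.
But removing 0-2 disconnects 0 from 2; removing 11-1 disconnects 11 from 1; removing 5-6 disconnects 5 from 6; removing 9-4 disconnects 9 from 4 — these are bridges.
In total 6 edges are bridges.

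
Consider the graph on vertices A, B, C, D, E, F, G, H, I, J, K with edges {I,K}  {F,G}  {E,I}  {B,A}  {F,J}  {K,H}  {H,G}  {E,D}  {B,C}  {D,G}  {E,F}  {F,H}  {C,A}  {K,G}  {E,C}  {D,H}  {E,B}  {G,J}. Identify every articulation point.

Removing E increases the component count from 1 to 2, so E is a cut vertex.
By contrast removing C leaves 1 component; it is not a cut vertex. No other vertex is a cut vertex either.

E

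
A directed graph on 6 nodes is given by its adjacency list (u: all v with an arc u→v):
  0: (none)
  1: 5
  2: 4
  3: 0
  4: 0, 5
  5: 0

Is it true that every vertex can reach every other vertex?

There is no directed path from 0 to 2, so the graph is not strongly connected.

No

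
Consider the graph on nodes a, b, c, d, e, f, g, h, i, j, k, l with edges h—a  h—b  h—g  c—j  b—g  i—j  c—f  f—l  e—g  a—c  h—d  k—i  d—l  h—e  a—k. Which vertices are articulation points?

h

Removing h increases the component count from 1 to 2, so h is a cut vertex.
By contrast removing a leaves 1 component; it is not a cut vertex. No other vertex is a cut vertex either.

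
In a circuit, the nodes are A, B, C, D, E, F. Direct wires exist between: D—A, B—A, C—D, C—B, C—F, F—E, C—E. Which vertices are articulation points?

Removing C increases the component count from 1 to 2, so C is a cut vertex.
By contrast removing A leaves 1 component; it is not a cut vertex. No other vertex is a cut vertex either.

C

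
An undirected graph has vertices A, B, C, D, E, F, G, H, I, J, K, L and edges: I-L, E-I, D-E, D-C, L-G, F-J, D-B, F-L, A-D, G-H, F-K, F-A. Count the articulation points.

4

Removing D increases the component count from 1 to 3, so D is a cut vertex.
Removing F increases the component count from 1 to 3, so F is a cut vertex.
Removing G increases the component count from 1 to 2, so G is a cut vertex.
Likewise L is a cut vertex.
By contrast removing B leaves 1 component; it is not a cut vertex. No other vertex is a cut vertex either.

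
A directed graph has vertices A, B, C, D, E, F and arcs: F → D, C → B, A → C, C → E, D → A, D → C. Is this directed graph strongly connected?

There is no directed path from B to F, so the graph is not strongly connected.

No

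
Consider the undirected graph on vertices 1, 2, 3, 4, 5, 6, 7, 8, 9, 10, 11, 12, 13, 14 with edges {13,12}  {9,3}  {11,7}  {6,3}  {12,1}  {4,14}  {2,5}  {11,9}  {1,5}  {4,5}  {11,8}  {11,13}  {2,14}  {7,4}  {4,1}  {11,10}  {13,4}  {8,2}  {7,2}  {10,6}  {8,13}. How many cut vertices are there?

1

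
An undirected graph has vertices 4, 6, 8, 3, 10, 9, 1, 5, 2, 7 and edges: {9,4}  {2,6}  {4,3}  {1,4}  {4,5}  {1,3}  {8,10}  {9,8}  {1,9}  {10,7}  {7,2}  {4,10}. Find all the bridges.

10-7, 2-6, 2-7, 4-5

The edges on the cycle 9-8-10-4-9 are not bridges since each lies on that cycle.
But removing 6—2 disconnects 6 from 2; removing 4—5 disconnects 4 from 5; removing 2—7 disconnects 2 from 7; removing 10—7 disconnects 10 from 7 — these are bridges.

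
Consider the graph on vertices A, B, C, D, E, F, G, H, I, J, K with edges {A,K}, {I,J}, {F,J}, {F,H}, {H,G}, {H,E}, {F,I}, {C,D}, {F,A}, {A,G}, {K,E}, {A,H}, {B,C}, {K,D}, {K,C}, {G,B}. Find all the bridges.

none

The edges on the cycle F-I-J-F are not bridges since each lies on that cycle.
Every edge lies on some cycle, so there are no bridges.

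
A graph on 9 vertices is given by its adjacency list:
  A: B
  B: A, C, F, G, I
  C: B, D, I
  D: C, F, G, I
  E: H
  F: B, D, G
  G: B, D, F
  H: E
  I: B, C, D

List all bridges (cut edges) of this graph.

The edges on the cycle G-B-I-C-D-G are not bridges since each lies on that cycle.
But removing A-B disconnects A from B; removing E-H disconnects E from H — these are bridges.

A-B, E-H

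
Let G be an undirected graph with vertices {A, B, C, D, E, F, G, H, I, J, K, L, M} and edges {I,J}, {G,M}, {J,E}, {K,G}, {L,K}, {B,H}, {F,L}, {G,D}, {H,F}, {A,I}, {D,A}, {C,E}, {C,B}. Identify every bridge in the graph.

The edges on the cycle C-B-H-F-L-K-G-D-A-I-J-E-C are not bridges since each lies on that cycle.
But removing M - G disconnects M from G — this is a bridge.

G-M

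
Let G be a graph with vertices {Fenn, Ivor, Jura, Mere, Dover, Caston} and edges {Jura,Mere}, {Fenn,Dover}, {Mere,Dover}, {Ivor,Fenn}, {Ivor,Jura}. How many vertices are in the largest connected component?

5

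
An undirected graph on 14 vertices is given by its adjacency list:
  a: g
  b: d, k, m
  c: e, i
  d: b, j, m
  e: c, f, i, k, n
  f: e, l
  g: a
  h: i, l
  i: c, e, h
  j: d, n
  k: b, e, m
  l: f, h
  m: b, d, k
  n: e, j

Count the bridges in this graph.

1

The edges on the cycle e-c-i-e are not bridges since each lies on that cycle.
But removing g-a disconnects g from a — this is a bridge.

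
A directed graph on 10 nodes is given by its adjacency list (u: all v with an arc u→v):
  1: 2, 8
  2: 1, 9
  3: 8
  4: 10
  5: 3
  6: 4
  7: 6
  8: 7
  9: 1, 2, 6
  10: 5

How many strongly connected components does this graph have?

2

{3, 4, 5, 6, 7, 8, 10} are all mutually reachable — one SCC of size 7.
{1, 2, 9} are all mutually reachable — one SCC of size 3.
That gives 2 strongly connected components.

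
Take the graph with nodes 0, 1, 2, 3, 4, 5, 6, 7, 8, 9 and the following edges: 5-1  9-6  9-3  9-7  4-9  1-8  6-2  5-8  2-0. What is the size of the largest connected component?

Starting from 1 we can reach 1, 5, 8. That is one component of size 3.
Starting from 0 we can reach 0, 2, 3, 4, 6, 7, 9. That is one component of size 7.
The largest has 7 vertices.

7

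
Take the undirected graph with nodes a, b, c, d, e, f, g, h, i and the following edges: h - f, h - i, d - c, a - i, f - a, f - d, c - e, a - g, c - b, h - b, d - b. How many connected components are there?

1

Starting from a we can reach a, b, c, d, e, f, g, h, i. That is one component of size 9.
Total: 1 component.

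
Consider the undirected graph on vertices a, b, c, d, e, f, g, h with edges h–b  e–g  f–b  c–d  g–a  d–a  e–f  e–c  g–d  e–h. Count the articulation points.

1

Removing e increases the component count from 1 to 2, so e is a cut vertex.
By contrast removing c leaves 1 component; it is not a cut vertex. No other vertex is a cut vertex either.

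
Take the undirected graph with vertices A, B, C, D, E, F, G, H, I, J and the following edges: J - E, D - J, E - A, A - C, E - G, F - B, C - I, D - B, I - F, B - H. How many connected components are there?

1

Starting from A we can reach A, B, C, D, E, F, G, H, I, J. That is one component of size 10.
Total: 1 component.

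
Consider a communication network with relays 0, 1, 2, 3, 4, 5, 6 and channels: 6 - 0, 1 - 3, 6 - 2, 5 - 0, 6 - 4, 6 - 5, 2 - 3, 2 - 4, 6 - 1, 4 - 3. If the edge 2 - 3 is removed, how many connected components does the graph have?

1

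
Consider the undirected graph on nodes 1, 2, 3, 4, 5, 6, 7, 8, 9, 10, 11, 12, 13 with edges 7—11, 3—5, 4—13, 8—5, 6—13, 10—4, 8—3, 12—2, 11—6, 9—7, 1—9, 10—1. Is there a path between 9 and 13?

Yes

From 9 we can reach 1, 4, 6, 7, 9, 10, 11, 13, which includes 13.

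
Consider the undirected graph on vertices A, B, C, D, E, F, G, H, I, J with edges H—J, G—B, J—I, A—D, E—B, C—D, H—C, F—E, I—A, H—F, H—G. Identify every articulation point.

H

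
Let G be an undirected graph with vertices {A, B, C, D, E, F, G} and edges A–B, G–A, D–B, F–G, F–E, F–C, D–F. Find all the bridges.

C-F, E-F

The edges on the cycle D-F-G-A-B-D are not bridges since each lies on that cycle.
But removing F–C disconnects F from C; removing F–E disconnects F from E — these are bridges.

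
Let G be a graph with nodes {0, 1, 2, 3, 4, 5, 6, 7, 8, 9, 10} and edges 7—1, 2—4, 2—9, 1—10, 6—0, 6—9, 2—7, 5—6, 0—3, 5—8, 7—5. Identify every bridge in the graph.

The edges on the cycle 2-7-5-6-9-2 are not bridges since each lies on that cycle.
But removing 0—3 disconnects 0 from 3; removing 10—1 disconnects 10 from 1; removing 2—4 disconnects 2 from 4; removing 0—6 disconnects 0 from 6 — these are bridges.
In total 6 edges are bridges.

0-3, 0-6, 1-10, 1-7, 2-4, 5-8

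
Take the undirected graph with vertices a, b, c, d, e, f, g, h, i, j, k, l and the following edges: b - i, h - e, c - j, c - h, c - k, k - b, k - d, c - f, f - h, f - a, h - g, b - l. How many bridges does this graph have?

The edges on the cycle c-f-h-c are not bridges since each lies on that cycle.
But removing l - b disconnects l from b; removing c - j disconnects c from j; removing h - g disconnects h from g; removing k - b disconnects k from b — these are bridges.
In total 9 edges are bridges.

9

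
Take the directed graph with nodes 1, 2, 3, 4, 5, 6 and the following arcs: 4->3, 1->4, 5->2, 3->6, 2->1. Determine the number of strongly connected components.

{6} is an SCC by itself.
{5} is an SCC by itself.
{1} is an SCC by itself.
{3} is an SCC by itself.
{2} is an SCC by itself.
(and 1 more singleton SCC)
That gives 6 strongly connected components.

6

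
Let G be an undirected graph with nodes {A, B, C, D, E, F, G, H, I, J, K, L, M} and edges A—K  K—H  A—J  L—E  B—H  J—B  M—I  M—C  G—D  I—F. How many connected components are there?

4

Starting from D we can reach D, G. That is one component of size 2.
Starting from E we can reach E, L. That is one component of size 2.
Starting from C we can reach C, F, I, M. That is one component of size 4.
Starting from A we can reach A, B, H, J, K. That is one component of size 5.
Total: 4 components.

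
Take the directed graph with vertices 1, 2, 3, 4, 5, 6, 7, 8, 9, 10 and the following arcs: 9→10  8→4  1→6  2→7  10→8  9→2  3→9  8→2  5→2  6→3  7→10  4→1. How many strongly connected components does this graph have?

{1, 2, 3, 4, 6, 7, 8, 9, 10} are all mutually reachable — one SCC of size 9.
{5} is an SCC by itself.
That gives 2 strongly connected components.

2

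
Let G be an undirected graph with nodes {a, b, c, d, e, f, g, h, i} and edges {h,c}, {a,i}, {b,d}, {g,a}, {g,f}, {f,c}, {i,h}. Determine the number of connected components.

e is isolated — a component by itself.
Starting from b we can reach b, d. That is one component of size 2.
Starting from a we can reach a, c, f, g, h, i. That is one component of size 6.
Total: 3 components.

3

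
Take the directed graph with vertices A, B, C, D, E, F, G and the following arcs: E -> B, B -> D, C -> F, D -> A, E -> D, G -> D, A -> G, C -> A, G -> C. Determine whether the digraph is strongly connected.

There is no directed path from B to E, so the graph is not strongly connected.

No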